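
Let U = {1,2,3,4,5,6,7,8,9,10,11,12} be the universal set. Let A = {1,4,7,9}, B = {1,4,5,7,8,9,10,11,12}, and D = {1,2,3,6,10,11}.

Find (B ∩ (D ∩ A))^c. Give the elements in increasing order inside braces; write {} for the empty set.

D ∩ A = {1}
B ∩ (D ∩ A) = {1}
(B ∩ (D ∩ A))^c = {2,3,4,5,6,7,8,9,10,11,12}

{2,3,4,5,6,7,8,9,10,11,12}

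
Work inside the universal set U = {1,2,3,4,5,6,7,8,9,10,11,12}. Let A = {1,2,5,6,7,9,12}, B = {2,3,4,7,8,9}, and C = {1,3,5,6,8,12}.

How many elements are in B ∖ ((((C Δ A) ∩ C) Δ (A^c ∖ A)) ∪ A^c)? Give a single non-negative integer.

3

C Δ A = {2,3,7,8,9}
(C Δ A) ∩ C = {3,8}
A^c = {3,4,8,10,11}
A^c ∖ A = {3,4,8,10,11}
((C Δ A) ∩ C) Δ (A^c ∖ A) = {4,10,11}
(((C Δ A) ∩ C) Δ (A^c ∖ A)) ∪ A^c = {3,4,8,10,11}
B ∖ ((((C Δ A) ∩ C) Δ (A^c ∖ A)) ∪ A^c) = {2,7,9}
|B ∖ ((((C Δ A) ∩ C) Δ (A^c ∖ A)) ∪ A^c)| = 3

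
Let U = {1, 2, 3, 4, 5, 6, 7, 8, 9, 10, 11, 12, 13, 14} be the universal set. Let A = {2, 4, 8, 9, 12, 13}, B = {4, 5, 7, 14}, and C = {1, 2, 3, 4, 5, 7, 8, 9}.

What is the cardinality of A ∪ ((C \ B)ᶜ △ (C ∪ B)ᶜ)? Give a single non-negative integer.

C \ B = {1, 2, 3, 8, 9}
(C \ B)ᶜ = {4, 5, 6, 7, 10, 11, 12, 13, 14}
C ∪ B = {1, 2, 3, 4, 5, 7, 8, 9, 14}
(C ∪ B)ᶜ = {6, 10, 11, 12, 13}
(C \ B)ᶜ △ (C ∪ B)ᶜ = {4, 5, 7, 14}
A ∪ ((C \ B)ᶜ △ (C ∪ B)ᶜ) = {2, 4, 5, 7, 8, 9, 12, 13, 14}
|A ∪ ((C \ B)ᶜ △ (C ∪ B)ᶜ)| = 9

9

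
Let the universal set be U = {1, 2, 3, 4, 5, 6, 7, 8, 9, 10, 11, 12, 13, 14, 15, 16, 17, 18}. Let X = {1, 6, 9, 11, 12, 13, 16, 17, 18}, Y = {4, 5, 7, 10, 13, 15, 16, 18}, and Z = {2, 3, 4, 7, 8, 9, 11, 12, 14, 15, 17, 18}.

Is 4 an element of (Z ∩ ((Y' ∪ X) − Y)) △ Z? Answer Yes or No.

Yes

4 ∈ Y, so 4 ∉ Y'
4 ∉ Y' and 4 ∉ X, so 4 ∉ Y' ∪ X
4 ∉ (Y' ∪ X) and 4 ∈ Y, so 4 ∉ (Y' ∪ X) − Y
4 ∈ Z and 4 ∉ ((Y' ∪ X) − Y), so 4 ∉ Z ∩ ((Y' ∪ X) − Y)
4 ∉ (Z ∩ ((Y' ∪ X) − Y)) and 4 ∈ Z, so 4 ∈ (Z ∩ ((Y' ∪ X) − Y)) △ Z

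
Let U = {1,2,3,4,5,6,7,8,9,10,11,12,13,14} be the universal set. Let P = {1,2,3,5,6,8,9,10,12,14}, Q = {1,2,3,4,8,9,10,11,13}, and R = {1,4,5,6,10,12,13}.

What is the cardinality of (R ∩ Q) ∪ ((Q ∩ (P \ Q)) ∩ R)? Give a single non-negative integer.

R ∩ Q = {1,4,10,13}
P \ Q = {5,6,12,14}
Q ∩ (P \ Q) = {}
(Q ∩ (P \ Q)) ∩ R = {}
(R ∩ Q) ∪ ((Q ∩ (P \ Q)) ∩ R) = {1,4,10,13}
|(R ∩ Q) ∪ ((Q ∩ (P \ Q)) ∩ R)| = 4

4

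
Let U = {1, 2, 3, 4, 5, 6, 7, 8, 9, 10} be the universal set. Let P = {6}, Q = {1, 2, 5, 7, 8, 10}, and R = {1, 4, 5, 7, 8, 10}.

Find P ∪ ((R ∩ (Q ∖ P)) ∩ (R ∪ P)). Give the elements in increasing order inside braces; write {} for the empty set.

Q ∖ P = {1, 2, 5, 7, 8, 10}
R ∩ (Q ∖ P) = {1, 5, 7, 8, 10}
R ∪ P = {1, 4, 5, 6, 7, 8, 10}
(R ∩ (Q ∖ P)) ∩ (R ∪ P) = {1, 5, 7, 8, 10}
P ∪ ((R ∩ (Q ∖ P)) ∩ (R ∪ P)) = {1, 5, 6, 7, 8, 10}

{1, 5, 6, 7, 8, 10}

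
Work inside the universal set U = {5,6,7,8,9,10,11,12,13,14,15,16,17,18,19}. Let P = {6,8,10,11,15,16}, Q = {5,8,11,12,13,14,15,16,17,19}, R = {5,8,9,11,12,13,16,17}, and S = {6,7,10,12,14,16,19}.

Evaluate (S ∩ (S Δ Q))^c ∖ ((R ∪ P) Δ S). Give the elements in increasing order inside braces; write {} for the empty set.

{12,16,18}

S Δ Q = {5,6,7,8,10,11,13,15,17}
S ∩ (S Δ Q) = {6,7,10}
(S ∩ (S Δ Q))^c = {5,8,9,11,12,13,14,15,16,17,18,19}
R ∪ P = {5,6,8,9,10,11,12,13,15,16,17}
(R ∪ P) Δ S = {5,7,8,9,11,13,14,15,17,19}
(S ∩ (S Δ Q))^c ∖ ((R ∪ P) Δ S) = {12,16,18}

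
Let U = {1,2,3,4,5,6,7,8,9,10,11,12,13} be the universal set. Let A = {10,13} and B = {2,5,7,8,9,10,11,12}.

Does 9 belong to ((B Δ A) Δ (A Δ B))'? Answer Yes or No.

Yes

9 ∈ B and 9 ∉ A, so 9 ∈ B Δ A
9 ∉ A and 9 ∈ B, so 9 ∈ A Δ B
9 ∈ (B Δ A) and 9 ∈ (A Δ B), so 9 ∉ (B Δ A) Δ (A Δ B)
9 ∈ ((B Δ A) Δ (A Δ B))' since 9 ∉ ((B Δ A) Δ (A Δ B))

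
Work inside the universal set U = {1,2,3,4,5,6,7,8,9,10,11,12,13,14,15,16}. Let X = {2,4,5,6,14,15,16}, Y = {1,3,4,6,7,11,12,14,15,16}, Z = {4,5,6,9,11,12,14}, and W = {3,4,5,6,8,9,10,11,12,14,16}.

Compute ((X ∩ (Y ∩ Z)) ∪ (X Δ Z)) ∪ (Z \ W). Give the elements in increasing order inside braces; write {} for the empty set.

Y ∩ Z = {4,6,11,12,14}
X ∩ (Y ∩ Z) = {4,6,14}
X Δ Z = {2,9,11,12,15,16}
(X ∩ (Y ∩ Z)) ∪ (X Δ Z) = {2,4,6,9,11,12,14,15,16}
Z \ W = {}
((X ∩ (Y ∩ Z)) ∪ (X Δ Z)) ∪ (Z \ W) = {2,4,6,9,11,12,14,15,16}

{2,4,6,9,11,12,14,15,16}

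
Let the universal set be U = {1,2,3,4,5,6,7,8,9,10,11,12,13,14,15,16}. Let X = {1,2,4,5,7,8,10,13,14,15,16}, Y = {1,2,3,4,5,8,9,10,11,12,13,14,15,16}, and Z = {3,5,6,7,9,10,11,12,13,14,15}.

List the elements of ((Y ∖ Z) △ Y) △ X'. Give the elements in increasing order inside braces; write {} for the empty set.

{5,6,10,13,14,15}

Y ∖ Z = {1,2,4,8,16}
(Y ∖ Z) △ Y = {3,5,9,10,11,12,13,14,15}
X' = {3,6,9,11,12}
((Y ∖ Z) △ Y) △ X' = {5,6,10,13,14,15}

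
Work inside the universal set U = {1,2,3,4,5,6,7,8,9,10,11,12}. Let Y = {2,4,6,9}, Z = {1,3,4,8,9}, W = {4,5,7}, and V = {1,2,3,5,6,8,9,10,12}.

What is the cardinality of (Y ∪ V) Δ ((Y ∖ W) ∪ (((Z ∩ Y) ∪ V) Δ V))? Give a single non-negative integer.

6

Y ∪ V = {1,2,3,4,5,6,8,9,10,12}
Y ∖ W = {2,6,9}
Z ∩ Y = {4,9}
(Z ∩ Y) ∪ V = {1,2,3,4,5,6,8,9,10,12}
((Z ∩ Y) ∪ V) Δ V = {4}
(Y ∖ W) ∪ (((Z ∩ Y) ∪ V) Δ V) = {2,4,6,9}
(Y ∪ V) Δ ((Y ∖ W) ∪ (((Z ∩ Y) ∪ V) Δ V)) = {1,3,5,8,10,12}
|(Y ∪ V) Δ ((Y ∖ W) ∪ (((Z ∩ Y) ∪ V) Δ V))| = 6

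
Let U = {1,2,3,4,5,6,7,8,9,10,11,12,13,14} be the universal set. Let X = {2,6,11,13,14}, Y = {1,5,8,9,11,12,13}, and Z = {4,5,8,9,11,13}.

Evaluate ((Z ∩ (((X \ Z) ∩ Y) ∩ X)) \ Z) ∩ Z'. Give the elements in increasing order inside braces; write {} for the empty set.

{}

X \ Z = {2,6,14}
(X \ Z) ∩ Y = {}
((X \ Z) ∩ Y) ∩ X = {}
Z ∩ (((X \ Z) ∩ Y) ∩ X) = {}
(Z ∩ (((X \ Z) ∩ Y) ∩ X)) \ Z = {}
Z' = {1,2,3,6,7,10,12,14}
((Z ∩ (((X \ Z) ∩ Y) ∩ X)) \ Z) ∩ Z' = {}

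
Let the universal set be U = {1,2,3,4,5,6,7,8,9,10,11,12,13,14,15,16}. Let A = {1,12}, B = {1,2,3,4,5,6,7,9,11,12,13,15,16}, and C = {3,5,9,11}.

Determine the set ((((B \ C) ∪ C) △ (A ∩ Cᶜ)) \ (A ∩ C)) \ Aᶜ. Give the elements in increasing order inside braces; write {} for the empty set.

B \ C = {1,2,4,6,7,12,13,15,16}
(B \ C) ∪ C = {1,2,3,4,5,6,7,9,11,12,13,15,16}
Cᶜ = {1,2,4,6,7,8,10,12,13,14,15,16}
A ∩ Cᶜ = {1,12}
((B \ C) ∪ C) △ (A ∩ Cᶜ) = {2,3,4,5,6,7,9,11,13,15,16}
A ∩ C = {}
(((B \ C) ∪ C) △ (A ∩ Cᶜ)) \ (A ∩ C) = {2,3,4,5,6,7,9,11,13,15,16}
Aᶜ = {2,3,4,5,6,7,8,9,10,11,13,14,15,16}
((((B \ C) ∪ C) △ (A ∩ Cᶜ)) \ (A ∩ C)) \ Aᶜ = {}

{}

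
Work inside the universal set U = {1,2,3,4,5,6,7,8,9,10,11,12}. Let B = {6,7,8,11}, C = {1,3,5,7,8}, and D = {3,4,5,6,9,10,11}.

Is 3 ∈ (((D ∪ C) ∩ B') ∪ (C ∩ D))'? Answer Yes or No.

No

3 ∈ D and 3 ∈ C, so 3 ∈ D ∪ C
3 ∉ B, so 3 ∈ B'
3 ∈ (D ∪ C) and 3 ∈ B', so 3 ∈ (D ∪ C) ∩ B'
3 ∈ C and 3 ∈ D, so 3 ∈ C ∩ D
3 ∈ ((D ∪ C) ∩ B') and 3 ∈ (C ∩ D), so 3 ∈ ((D ∪ C) ∩ B') ∪ (C ∩ D)
3 ∉ (((D ∪ C) ∩ B') ∪ (C ∩ D))' since 3 ∈ (((D ∪ C) ∩ B') ∪ (C ∩ D))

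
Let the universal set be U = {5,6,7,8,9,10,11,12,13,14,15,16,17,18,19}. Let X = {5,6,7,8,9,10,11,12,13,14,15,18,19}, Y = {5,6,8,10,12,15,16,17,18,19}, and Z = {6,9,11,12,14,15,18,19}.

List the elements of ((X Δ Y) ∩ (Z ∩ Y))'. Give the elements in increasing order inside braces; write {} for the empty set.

{5,6,7,8,9,10,11,12,13,14,15,16,17,18,19}

X Δ Y = {7,9,11,13,14,16,17}
Z ∩ Y = {6,12,15,18,19}
(X Δ Y) ∩ (Z ∩ Y) = {}
((X Δ Y) ∩ (Z ∩ Y))' = {5,6,7,8,9,10,11,12,13,14,15,16,17,18,19}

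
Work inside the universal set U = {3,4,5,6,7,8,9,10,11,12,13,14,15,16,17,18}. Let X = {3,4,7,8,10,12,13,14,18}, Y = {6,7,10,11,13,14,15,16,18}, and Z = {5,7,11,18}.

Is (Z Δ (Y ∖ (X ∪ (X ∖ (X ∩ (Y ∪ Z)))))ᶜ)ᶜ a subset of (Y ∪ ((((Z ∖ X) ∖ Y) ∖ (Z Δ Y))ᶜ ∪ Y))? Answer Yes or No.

Yes

Y ∪ Z = {5,6,7,10,11,13,14,15,16,18}
X ∩ (Y ∪ Z) = {7,10,13,14,18}
X ∖ (X ∩ (Y ∪ Z)) = {3,4,8,12}
X ∪ (X ∖ (X ∩ (Y ∪ Z))) = {3,4,7,8,10,12,13,14,18}
Y ∖ (X ∪ (X ∖ (X ∩ (Y ∪ Z)))) = {6,11,15,16}
(Y ∖ (X ∪ (X ∖ (X ∩ (Y ∪ Z)))))ᶜ = {3,4,5,7,8,9,10,12,13,14,17,18}
Z Δ (Y ∖ (X ∪ (X ∖ (X ∩ (Y ∪ Z)))))ᶜ = {3,4,8,9,10,11,12,13,14,17}
(Z Δ (Y ∖ (X ∪ (X ∖ (X ∩ (Y ∪ Z)))))ᶜ)ᶜ = {5,6,7,15,16,18}
Z ∖ X = {5,11}
(Z ∖ X) ∖ Y = {5}
Z Δ Y = {5,6,10,13,14,15,16}
((Z ∖ X) ∖ Y) ∖ (Z Δ Y) = {}
(((Z ∖ X) ∖ Y) ∖ (Z Δ Y))ᶜ = {3,4,5,6,7,8,9,10,11,12,13,14,15,16,17,18}
(((Z ∖ X) ∖ Y) ∖ (Z Δ Y))ᶜ ∪ Y = {3,4,5,6,7,8,9,10,11,12,13,14,15,16,17,18}
Y ∪ ((((Z ∖ X) ∖ Y) ∖ (Z Δ Y))ᶜ ∪ Y) = {3,4,5,6,7,8,9,10,11,12,13,14,15,16,17,18}
Every element of {5,6,7,15,16,18} is in {3,4,5,6,7,8,9,10,11,12,13,14,15,16,17,18}, so (Z Δ (Y ∖ (X ∪ (X ∖ (X ∩ (Y ∪ Z)))))ᶜ)ᶜ ⊆ Y ∪ ((((Z ∖ X) ∖ Y) ∖ (Z Δ Y))ᶜ ∪ Y).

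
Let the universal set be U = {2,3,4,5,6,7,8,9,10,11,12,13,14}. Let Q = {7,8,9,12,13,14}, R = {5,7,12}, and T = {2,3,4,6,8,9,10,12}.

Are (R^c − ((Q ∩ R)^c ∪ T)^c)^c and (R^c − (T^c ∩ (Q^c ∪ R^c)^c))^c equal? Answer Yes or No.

Yes

R^c = {2,3,4,6,8,9,10,11,13,14}
Q ∩ R = {7,12}
(Q ∩ R)^c = {2,3,4,5,6,8,9,10,11,13,14}
(Q ∩ R)^c ∪ T = {2,3,4,5,6,8,9,10,11,12,13,14}
((Q ∩ R)^c ∪ T)^c = {7}
R^c − ((Q ∩ R)^c ∪ T)^c = {2,3,4,6,8,9,10,11,13,14}
(R^c − ((Q ∩ R)^c ∪ T)^c)^c = {5,7,12}
T^c = {5,7,11,13,14}
Q^c = {2,3,4,5,6,10,11}
Q^c ∪ R^c = {2,3,4,5,6,8,9,10,11,13,14}
(Q^c ∪ R^c)^c = {7,12}
T^c ∩ (Q^c ∪ R^c)^c = {7}
R^c − (T^c ∩ (Q^c ∪ R^c)^c) = {2,3,4,6,8,9,10,11,13,14}
(R^c − (T^c ∩ (Q^c ∪ R^c)^c))^c = {5,7,12}
Both equal {5,7,12}, so (R^c − ((Q ∩ R)^c ∪ T)^c)^c = (R^c − (T^c ∩ (Q^c ∪ R^c)^c))^c.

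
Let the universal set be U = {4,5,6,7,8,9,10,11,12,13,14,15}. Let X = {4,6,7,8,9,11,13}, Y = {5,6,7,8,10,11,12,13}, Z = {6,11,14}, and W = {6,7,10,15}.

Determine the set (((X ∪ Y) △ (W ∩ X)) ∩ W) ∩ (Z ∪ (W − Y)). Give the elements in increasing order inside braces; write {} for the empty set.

{}

X ∪ Y = {4,5,6,7,8,9,10,11,12,13}
W ∩ X = {6,7}
(X ∪ Y) △ (W ∩ X) = {4,5,8,9,10,11,12,13}
((X ∪ Y) △ (W ∩ X)) ∩ W = {10}
W − Y = {15}
Z ∪ (W − Y) = {6,11,14,15}
(((X ∪ Y) △ (W ∩ X)) ∩ W) ∩ (Z ∪ (W − Y)) = {}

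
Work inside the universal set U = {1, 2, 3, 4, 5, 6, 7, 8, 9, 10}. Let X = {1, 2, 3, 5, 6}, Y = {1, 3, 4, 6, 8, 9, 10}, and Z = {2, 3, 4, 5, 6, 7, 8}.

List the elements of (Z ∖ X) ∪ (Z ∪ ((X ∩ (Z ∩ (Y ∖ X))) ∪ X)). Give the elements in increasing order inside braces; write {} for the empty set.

Z ∖ X = {4, 7, 8}
Y ∖ X = {4, 8, 9, 10}
Z ∩ (Y ∖ X) = {4, 8}
X ∩ (Z ∩ (Y ∖ X)) = {}
(X ∩ (Z ∩ (Y ∖ X))) ∪ X = {1, 2, 3, 5, 6}
Z ∪ ((X ∩ (Z ∩ (Y ∖ X))) ∪ X) = {1, 2, 3, 4, 5, 6, 7, 8}
(Z ∖ X) ∪ (Z ∪ ((X ∩ (Z ∩ (Y ∖ X))) ∪ X)) = {1, 2, 3, 4, 5, 6, 7, 8}

{1, 2, 3, 4, 5, 6, 7, 8}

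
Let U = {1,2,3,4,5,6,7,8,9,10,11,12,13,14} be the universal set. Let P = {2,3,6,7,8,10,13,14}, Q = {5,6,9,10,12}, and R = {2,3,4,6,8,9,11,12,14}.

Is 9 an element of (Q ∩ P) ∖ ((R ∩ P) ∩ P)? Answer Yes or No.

9 ∈ Q and 9 ∉ P, so 9 ∉ Q ∩ P
9 ∈ R and 9 ∉ P, so 9 ∉ R ∩ P
9 ∉ (R ∩ P) and 9 ∉ P, so 9 ∉ (R ∩ P) ∩ P
9 ∉ (Q ∩ P) and 9 ∉ ((R ∩ P) ∩ P), so 9 ∉ (Q ∩ P) ∖ ((R ∩ P) ∩ P)

No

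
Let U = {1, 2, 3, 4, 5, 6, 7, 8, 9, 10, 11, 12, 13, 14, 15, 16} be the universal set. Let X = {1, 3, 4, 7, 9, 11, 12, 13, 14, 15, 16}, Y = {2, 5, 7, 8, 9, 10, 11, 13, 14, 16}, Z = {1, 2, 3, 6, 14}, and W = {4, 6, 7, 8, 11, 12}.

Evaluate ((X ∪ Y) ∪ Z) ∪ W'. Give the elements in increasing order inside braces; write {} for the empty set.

{1, 2, 3, 4, 5, 6, 7, 8, 9, 10, 11, 12, 13, 14, 15, 16}

X ∪ Y = {1, 2, 3, 4, 5, 7, 8, 9, 10, 11, 12, 13, 14, 15, 16}
(X ∪ Y) ∪ Z = {1, 2, 3, 4, 5, 6, 7, 8, 9, 10, 11, 12, 13, 14, 15, 16}
W' = {1, 2, 3, 5, 9, 10, 13, 14, 15, 16}
((X ∪ Y) ∪ Z) ∪ W' = {1, 2, 3, 4, 5, 6, 7, 8, 9, 10, 11, 12, 13, 14, 15, 16}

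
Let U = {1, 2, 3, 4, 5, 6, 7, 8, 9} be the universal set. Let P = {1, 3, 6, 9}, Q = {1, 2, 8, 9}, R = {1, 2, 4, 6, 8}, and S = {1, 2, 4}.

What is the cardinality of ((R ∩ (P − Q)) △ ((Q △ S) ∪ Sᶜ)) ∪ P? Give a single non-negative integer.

P − Q = {3, 6}
R ∩ (P − Q) = {6}
Q △ S = {4, 8, 9}
Sᶜ = {3, 5, 6, 7, 8, 9}
(Q △ S) ∪ Sᶜ = {3, 4, 5, 6, 7, 8, 9}
(R ∩ (P − Q)) △ ((Q △ S) ∪ Sᶜ) = {3, 4, 5, 7, 8, 9}
((R ∩ (P − Q)) △ ((Q △ S) ∪ Sᶜ)) ∪ P = {1, 3, 4, 5, 6, 7, 8, 9}
|((R ∩ (P − Q)) △ ((Q △ S) ∪ Sᶜ)) ∪ P| = 8

8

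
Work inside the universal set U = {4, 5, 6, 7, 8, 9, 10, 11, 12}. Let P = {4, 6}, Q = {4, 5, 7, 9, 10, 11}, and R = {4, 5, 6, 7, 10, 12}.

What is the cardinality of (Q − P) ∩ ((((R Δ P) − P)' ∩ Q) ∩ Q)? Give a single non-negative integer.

2

Q − P = {5, 7, 9, 10, 11}
R Δ P = {5, 7, 10, 12}
(R Δ P) − P = {5, 7, 10, 12}
((R Δ P) − P)' = {4, 6, 8, 9, 11}
((R Δ P) − P)' ∩ Q = {4, 9, 11}
(((R Δ P) − P)' ∩ Q) ∩ Q = {4, 9, 11}
(Q − P) ∩ ((((R Δ P) − P)' ∩ Q) ∩ Q) = {9, 11}
|(Q − P) ∩ ((((R Δ P) − P)' ∩ Q) ∩ Q)| = 2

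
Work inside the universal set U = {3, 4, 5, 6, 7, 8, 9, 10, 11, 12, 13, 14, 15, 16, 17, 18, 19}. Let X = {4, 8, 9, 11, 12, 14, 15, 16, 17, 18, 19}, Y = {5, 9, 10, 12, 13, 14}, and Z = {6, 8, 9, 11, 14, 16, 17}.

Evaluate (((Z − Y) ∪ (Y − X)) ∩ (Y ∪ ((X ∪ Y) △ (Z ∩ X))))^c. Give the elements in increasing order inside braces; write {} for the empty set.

Z − Y = {6, 8, 11, 16, 17}
Y − X = {5, 10, 13}
(Z − Y) ∪ (Y − X) = {5, 6, 8, 10, 11, 13, 16, 17}
X ∪ Y = {4, 5, 8, 9, 10, 11, 12, 13, 14, 15, 16, 17, 18, 19}
Z ∩ X = {8, 9, 11, 14, 16, 17}
(X ∪ Y) △ (Z ∩ X) = {4, 5, 10, 12, 13, 15, 18, 19}
Y ∪ ((X ∪ Y) △ (Z ∩ X)) = {4, 5, 9, 10, 12, 13, 14, 15, 18, 19}
((Z − Y) ∪ (Y − X)) ∩ (Y ∪ ((X ∪ Y) △ (Z ∩ X))) = {5, 10, 13}
(((Z − Y) ∪ (Y − X)) ∩ (Y ∪ ((X ∪ Y) △ (Z ∩ X))))^c = {3, 4, 6, 7, 8, 9, 11, 12, 14, 15, 16, 17, 18, 19}

{3, 4, 6, 7, 8, 9, 11, 12, 14, 15, 16, 17, 18, 19}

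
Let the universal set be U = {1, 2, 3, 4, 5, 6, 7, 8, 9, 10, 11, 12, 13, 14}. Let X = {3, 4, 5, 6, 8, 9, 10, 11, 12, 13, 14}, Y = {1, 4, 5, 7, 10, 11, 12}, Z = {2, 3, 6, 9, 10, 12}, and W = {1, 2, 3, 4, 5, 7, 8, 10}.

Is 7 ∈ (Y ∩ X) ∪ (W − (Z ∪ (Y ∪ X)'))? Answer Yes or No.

7 ∈ Y and 7 ∉ X, so 7 ∉ Y ∩ X
7 ∈ Y and 7 ∉ X, so 7 ∈ Y ∪ X
7 ∉ (Y ∪ X)' since 7 ∈ (Y ∪ X)
7 ∉ Z and 7 ∉ (Y ∪ X)', so 7 ∉ Z ∪ (Y ∪ X)'
7 ∈ W and 7 ∉ (Z ∪ (Y ∪ X)'), so 7 ∈ W − (Z ∪ (Y ∪ X)')
7 ∉ (Y ∩ X) and 7 ∈ (W − (Z ∪ (Y ∪ X)')), so 7 ∈ (Y ∩ X) ∪ (W − (Z ∪ (Y ∪ X)'))

Yes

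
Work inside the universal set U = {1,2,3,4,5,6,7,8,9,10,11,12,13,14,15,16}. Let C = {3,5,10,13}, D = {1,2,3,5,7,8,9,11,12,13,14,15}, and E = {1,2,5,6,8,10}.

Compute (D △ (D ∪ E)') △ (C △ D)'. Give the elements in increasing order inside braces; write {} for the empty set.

D ∪ E = {1,2,3,5,6,7,8,9,10,11,12,13,14,15}
(D ∪ E)' = {4,16}
D △ (D ∪ E)' = {1,2,3,4,5,7,8,9,11,12,13,14,15,16}
C △ D = {1,2,7,8,9,10,11,12,14,15}
(C △ D)' = {3,4,5,6,13,16}
(D △ (D ∪ E)') △ (C △ D)' = {1,2,6,7,8,9,11,12,14,15}

{1,2,6,7,8,9,11,12,14,15}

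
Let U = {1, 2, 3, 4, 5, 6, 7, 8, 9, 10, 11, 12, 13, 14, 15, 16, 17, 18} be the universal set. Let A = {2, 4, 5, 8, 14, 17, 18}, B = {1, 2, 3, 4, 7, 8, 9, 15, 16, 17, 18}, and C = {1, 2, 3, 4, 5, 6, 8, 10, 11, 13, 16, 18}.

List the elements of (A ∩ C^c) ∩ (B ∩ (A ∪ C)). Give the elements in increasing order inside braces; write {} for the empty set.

{17}

C^c = {7, 9, 12, 14, 15, 17}
A ∩ C^c = {14, 17}
A ∪ C = {1, 2, 3, 4, 5, 6, 8, 10, 11, 13, 14, 16, 17, 18}
B ∩ (A ∪ C) = {1, 2, 3, 4, 8, 16, 17, 18}
(A ∩ C^c) ∩ (B ∩ (A ∪ C)) = {17}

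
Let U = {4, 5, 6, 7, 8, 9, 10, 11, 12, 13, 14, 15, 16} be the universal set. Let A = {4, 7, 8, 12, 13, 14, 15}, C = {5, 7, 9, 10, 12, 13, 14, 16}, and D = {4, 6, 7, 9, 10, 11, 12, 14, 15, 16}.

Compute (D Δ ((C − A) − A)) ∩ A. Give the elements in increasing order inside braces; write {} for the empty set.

{4, 7, 12, 14, 15}

C − A = {5, 9, 10, 16}
(C − A) − A = {5, 9, 10, 16}
D Δ ((C − A) − A) = {4, 5, 6, 7, 11, 12, 14, 15}
(D Δ ((C − A) − A)) ∩ A = {4, 7, 12, 14, 15}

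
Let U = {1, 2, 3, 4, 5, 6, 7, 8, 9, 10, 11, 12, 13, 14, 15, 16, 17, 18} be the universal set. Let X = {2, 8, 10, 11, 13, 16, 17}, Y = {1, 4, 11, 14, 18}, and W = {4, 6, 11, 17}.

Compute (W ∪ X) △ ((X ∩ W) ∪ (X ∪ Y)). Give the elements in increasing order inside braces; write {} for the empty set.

{1, 6, 14, 18}

W ∪ X = {2, 4, 6, 8, 10, 11, 13, 16, 17}
X ∩ W = {11, 17}
X ∪ Y = {1, 2, 4, 8, 10, 11, 13, 14, 16, 17, 18}
(X ∩ W) ∪ (X ∪ Y) = {1, 2, 4, 8, 10, 11, 13, 14, 16, 17, 18}
(W ∪ X) △ ((X ∩ W) ∪ (X ∪ Y)) = {1, 6, 14, 18}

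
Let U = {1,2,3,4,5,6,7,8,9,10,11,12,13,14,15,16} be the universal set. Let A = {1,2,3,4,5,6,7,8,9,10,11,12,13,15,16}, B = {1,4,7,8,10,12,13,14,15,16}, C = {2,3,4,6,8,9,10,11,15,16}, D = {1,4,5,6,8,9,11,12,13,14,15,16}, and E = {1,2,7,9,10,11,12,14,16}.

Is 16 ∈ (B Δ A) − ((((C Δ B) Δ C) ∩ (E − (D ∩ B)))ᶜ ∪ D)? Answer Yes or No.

No

16 ∈ B and 16 ∈ A, so 16 ∉ B Δ A
16 ∈ C and 16 ∈ B, so 16 ∉ C Δ B
16 ∉ (C Δ B) and 16 ∈ C, so 16 ∈ (C Δ B) Δ C
16 ∈ D and 16 ∈ B, so 16 ∈ D ∩ B
16 ∈ E and 16 ∈ (D ∩ B), so 16 ∉ E − (D ∩ B)
16 ∈ ((C Δ B) Δ C) and 16 ∉ (E − (D ∩ B)), so 16 ∉ ((C Δ B) Δ C) ∩ (E − (D ∩ B))
16 ∈ (((C Δ B) Δ C) ∩ (E − (D ∩ B)))ᶜ since 16 ∉ (((C Δ B) Δ C) ∩ (E − (D ∩ B)))
16 ∈ (((C Δ B) Δ C) ∩ (E − (D ∩ B)))ᶜ and 16 ∈ D, so 16 ∈ (((C Δ B) Δ C) ∩ (E − (D ∩ B)))ᶜ ∪ D
16 ∉ (B Δ A) and 16 ∈ ((((C Δ B) Δ C) ∩ (E − (D ∩ B)))ᶜ ∪ D), so 16 ∉ (B Δ A) − ((((C Δ B) Δ C) ∩ (E − (D ∩ B)))ᶜ ∪ D)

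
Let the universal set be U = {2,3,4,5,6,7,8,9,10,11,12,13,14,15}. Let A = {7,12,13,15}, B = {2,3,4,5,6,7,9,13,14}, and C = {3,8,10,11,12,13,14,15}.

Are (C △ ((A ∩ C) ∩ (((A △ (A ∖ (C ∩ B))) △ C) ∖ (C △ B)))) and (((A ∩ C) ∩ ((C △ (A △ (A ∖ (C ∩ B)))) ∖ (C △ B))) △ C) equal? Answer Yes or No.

Yes

A ∩ C = {12,13,15}
C ∩ B = {3,13,14}
A ∖ (C ∩ B) = {7,12,15}
A △ (A ∖ (C ∩ B)) = {13}
(A △ (A ∖ (C ∩ B))) △ C = {3,8,10,11,12,14,15}
C △ B = {2,4,5,6,7,8,9,10,11,12,15}
((A △ (A ∖ (C ∩ B))) △ C) ∖ (C △ B) = {3,14}
(A ∩ C) ∩ (((A △ (A ∖ (C ∩ B))) △ C) ∖ (C △ B)) = {}
C △ ((A ∩ C) ∩ (((A △ (A ∖ (C ∩ B))) △ C) ∖ (C △ B))) = {3,8,10,11,12,13,14,15}
C △ (A △ (A ∖ (C ∩ B))) = {3,8,10,11,12,14,15}
(C △ (A △ (A ∖ (C ∩ B)))) ∖ (C △ B) = {3,14}
(A ∩ C) ∩ ((C △ (A △ (A ∖ (C ∩ B)))) ∖ (C △ B)) = {}
((A ∩ C) ∩ ((C △ (A △ (A ∖ (C ∩ B)))) ∖ (C △ B))) △ C = {3,8,10,11,12,13,14,15}
Both equal {3,8,10,11,12,13,14,15}, so C △ ((A ∩ C) ∩ (((A △ (A ∖ (C ∩ B))) △ C) ∖ (C △ B))) = ((A ∩ C) ∩ ((C △ (A △ (A ∖ (C ∩ B)))) ∖ (C △ B))) △ C.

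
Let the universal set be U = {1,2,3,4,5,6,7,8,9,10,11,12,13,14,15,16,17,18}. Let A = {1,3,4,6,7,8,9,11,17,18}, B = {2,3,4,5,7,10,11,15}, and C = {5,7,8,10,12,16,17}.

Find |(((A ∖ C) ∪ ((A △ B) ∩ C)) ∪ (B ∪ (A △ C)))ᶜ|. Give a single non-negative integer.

2

A ∖ C = {1,3,4,6,9,11,18}
A △ B = {1,2,5,6,8,9,10,15,17,18}
(A △ B) ∩ C = {5,8,10,17}
(A ∖ C) ∪ ((A △ B) ∩ C) = {1,3,4,5,6,8,9,10,11,17,18}
A △ C = {1,3,4,5,6,9,10,11,12,16,18}
B ∪ (A △ C) = {1,2,3,4,5,6,7,9,10,11,12,15,16,18}
((A ∖ C) ∪ ((A △ B) ∩ C)) ∪ (B ∪ (A △ C)) = {1,2,3,4,5,6,7,8,9,10,11,12,15,16,17,18}
(((A ∖ C) ∪ ((A △ B) ∩ C)) ∪ (B ∪ (A △ C)))ᶜ = {13,14}
|(((A ∖ C) ∪ ((A △ B) ∩ C)) ∪ (B ∪ (A △ C)))ᶜ| = 2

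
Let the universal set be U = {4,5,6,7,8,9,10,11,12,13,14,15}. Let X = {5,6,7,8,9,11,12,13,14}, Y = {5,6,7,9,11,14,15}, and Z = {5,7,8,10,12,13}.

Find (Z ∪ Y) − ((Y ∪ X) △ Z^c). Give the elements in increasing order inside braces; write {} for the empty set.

{6,9,10,11,14,15}

Z ∪ Y = {5,6,7,8,9,10,11,12,13,14,15}
Y ∪ X = {5,6,7,8,9,11,12,13,14,15}
Z^c = {4,6,9,11,14,15}
(Y ∪ X) △ Z^c = {4,5,7,8,12,13}
(Z ∪ Y) − ((Y ∪ X) △ Z^c) = {6,9,10,11,14,15}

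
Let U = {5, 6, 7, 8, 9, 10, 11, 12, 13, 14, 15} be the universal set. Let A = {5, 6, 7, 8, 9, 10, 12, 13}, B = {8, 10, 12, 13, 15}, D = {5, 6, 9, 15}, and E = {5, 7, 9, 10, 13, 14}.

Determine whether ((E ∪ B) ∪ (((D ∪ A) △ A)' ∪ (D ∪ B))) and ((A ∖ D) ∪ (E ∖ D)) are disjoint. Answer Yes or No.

E ∪ B = {5, 7, 8, 9, 10, 12, 13, 14, 15}
D ∪ A = {5, 6, 7, 8, 9, 10, 12, 13, 15}
(D ∪ A) △ A = {15}
((D ∪ A) △ A)' = {5, 6, 7, 8, 9, 10, 11, 12, 13, 14}
D ∪ B = {5, 6, 8, 9, 10, 12, 13, 15}
((D ∪ A) △ A)' ∪ (D ∪ B) = {5, 6, 7, 8, 9, 10, 11, 12, 13, 14, 15}
(E ∪ B) ∪ (((D ∪ A) △ A)' ∪ (D ∪ B)) = {5, 6, 7, 8, 9, 10, 11, 12, 13, 14, 15}
A ∖ D = {7, 8, 10, 12, 13}
E ∖ D = {7, 10, 13, 14}
(A ∖ D) ∪ (E ∖ D) = {7, 8, 10, 12, 13, 14}
7 lies in both, so they are not disjoint.

No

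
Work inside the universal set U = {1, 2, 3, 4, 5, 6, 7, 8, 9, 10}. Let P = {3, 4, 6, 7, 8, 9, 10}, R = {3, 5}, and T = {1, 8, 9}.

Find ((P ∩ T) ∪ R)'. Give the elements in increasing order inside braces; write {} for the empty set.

{1, 2, 4, 6, 7, 10}

P ∩ T = {8, 9}
(P ∩ T) ∪ R = {3, 5, 8, 9}
((P ∩ T) ∪ R)' = {1, 2, 4, 6, 7, 10}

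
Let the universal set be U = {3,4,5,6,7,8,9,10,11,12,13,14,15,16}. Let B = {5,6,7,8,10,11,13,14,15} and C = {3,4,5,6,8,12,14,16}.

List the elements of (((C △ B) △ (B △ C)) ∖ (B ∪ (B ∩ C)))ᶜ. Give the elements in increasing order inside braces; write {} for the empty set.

{3,4,5,6,7,8,9,10,11,12,13,14,15,16}

C △ B = {3,4,7,10,11,12,13,15,16}
B △ C = {3,4,7,10,11,12,13,15,16}
(C △ B) △ (B △ C) = {}
B ∩ C = {5,6,8,14}
B ∪ (B ∩ C) = {5,6,7,8,10,11,13,14,15}
((C △ B) △ (B △ C)) ∖ (B ∪ (B ∩ C)) = {}
(((C △ B) △ (B △ C)) ∖ (B ∪ (B ∩ C)))ᶜ = {3,4,5,6,7,8,9,10,11,12,13,14,15,16}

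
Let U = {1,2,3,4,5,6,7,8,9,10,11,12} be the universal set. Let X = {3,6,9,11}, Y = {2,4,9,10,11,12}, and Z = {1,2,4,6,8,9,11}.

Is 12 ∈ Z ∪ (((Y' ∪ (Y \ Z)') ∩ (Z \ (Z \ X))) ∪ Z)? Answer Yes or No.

No

12 ∈ Y, so 12 ∉ Y'
12 ∈ Y and 12 ∉ Z, so 12 ∈ Y \ Z
12 ∉ (Y \ Z)' since 12 ∈ (Y \ Z)
12 ∉ Y' and 12 ∉ (Y \ Z)', so 12 ∉ Y' ∪ (Y \ Z)'
12 ∉ Z and 12 ∉ X, so 12 ∉ Z \ X
12 ∉ Z and 12 ∉ (Z \ X), so 12 ∉ Z \ (Z \ X)
12 ∉ (Y' ∪ (Y \ Z)') and 12 ∉ (Z \ (Z \ X)), so 12 ∉ (Y' ∪ (Y \ Z)') ∩ (Z \ (Z \ X))
12 ∉ ((Y' ∪ (Y \ Z)') ∩ (Z \ (Z \ X))) and 12 ∉ Z, so 12 ∉ ((Y' ∪ (Y \ Z)') ∩ (Z \ (Z \ X))) ∪ Z
12 ∉ Z and 12 ∉ (((Y' ∪ (Y \ Z)') ∩ (Z \ (Z \ X))) ∪ Z), so 12 ∉ Z ∪ (((Y' ∪ (Y \ Z)') ∩ (Z \ (Z \ X))) ∪ Z)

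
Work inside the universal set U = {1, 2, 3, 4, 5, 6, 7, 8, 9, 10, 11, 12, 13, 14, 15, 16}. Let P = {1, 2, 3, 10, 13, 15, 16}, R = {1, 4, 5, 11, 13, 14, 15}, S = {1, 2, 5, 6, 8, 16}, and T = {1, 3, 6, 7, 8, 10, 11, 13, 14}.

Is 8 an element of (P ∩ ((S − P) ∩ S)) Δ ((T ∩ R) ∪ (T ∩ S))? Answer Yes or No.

8 ∈ S and 8 ∉ P, so 8 ∈ S − P
8 ∈ (S − P) and 8 ∈ S, so 8 ∈ (S − P) ∩ S
8 ∉ P and 8 ∈ ((S − P) ∩ S), so 8 ∉ P ∩ ((S − P) ∩ S)
8 ∈ T and 8 ∉ R, so 8 ∉ T ∩ R
8 ∈ T and 8 ∈ S, so 8 ∈ T ∩ S
8 ∉ (T ∩ R) and 8 ∈ (T ∩ S), so 8 ∈ (T ∩ R) ∪ (T ∩ S)
8 ∉ (P ∩ ((S − P) ∩ S)) and 8 ∈ ((T ∩ R) ∪ (T ∩ S)), so 8 ∈ (P ∩ ((S − P) ∩ S)) Δ ((T ∩ R) ∪ (T ∩ S))

Yes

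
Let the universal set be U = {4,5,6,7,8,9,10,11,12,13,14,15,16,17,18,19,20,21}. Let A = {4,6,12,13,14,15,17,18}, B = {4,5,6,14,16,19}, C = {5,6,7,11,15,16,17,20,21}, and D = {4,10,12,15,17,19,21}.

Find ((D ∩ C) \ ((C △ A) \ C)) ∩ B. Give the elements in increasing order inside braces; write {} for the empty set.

D ∩ C = {15,17,21}
C △ A = {4,5,7,11,12,13,14,16,18,20,21}
(C △ A) \ C = {4,12,13,14,18}
(D ∩ C) \ ((C △ A) \ C) = {15,17,21}
((D ∩ C) \ ((C △ A) \ C)) ∩ B = {}

{}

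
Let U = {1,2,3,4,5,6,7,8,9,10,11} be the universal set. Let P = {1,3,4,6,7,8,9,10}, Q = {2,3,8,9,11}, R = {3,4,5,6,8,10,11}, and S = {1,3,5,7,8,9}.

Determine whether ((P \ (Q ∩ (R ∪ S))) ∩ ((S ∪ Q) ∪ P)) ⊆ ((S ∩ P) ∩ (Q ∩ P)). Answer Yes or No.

R ∪ S = {1,3,4,5,6,7,8,9,10,11}
Q ∩ (R ∪ S) = {3,8,9,11}
P \ (Q ∩ (R ∪ S)) = {1,4,6,7,10}
S ∪ Q = {1,2,3,5,7,8,9,11}
(S ∪ Q) ∪ P = {1,2,3,4,5,6,7,8,9,10,11}
(P \ (Q ∩ (R ∪ S))) ∩ ((S ∪ Q) ∪ P) = {1,4,6,7,10}
S ∩ P = {1,3,7,8,9}
Q ∩ P = {3,8,9}
(S ∩ P) ∩ (Q ∩ P) = {3,8,9}
1 ∈ (P \ (Q ∩ (R ∪ S))) ∩ ((S ∪ Q) ∪ P) but 1 ∉ (S ∩ P) ∩ (Q ∩ P), so the inclusion fails.

No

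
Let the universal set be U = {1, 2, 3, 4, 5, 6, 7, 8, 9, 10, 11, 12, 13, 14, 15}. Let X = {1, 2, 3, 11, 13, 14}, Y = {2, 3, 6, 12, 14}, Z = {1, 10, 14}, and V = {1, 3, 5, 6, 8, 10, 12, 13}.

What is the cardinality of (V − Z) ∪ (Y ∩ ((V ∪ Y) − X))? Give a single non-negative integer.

6

V − Z = {3, 5, 6, 8, 12, 13}
V ∪ Y = {1, 2, 3, 5, 6, 8, 10, 12, 13, 14}
(V ∪ Y) − X = {5, 6, 8, 10, 12}
Y ∩ ((V ∪ Y) − X) = {6, 12}
(V − Z) ∪ (Y ∩ ((V ∪ Y) − X)) = {3, 5, 6, 8, 12, 13}
|(V − Z) ∪ (Y ∩ ((V ∪ Y) − X))| = 6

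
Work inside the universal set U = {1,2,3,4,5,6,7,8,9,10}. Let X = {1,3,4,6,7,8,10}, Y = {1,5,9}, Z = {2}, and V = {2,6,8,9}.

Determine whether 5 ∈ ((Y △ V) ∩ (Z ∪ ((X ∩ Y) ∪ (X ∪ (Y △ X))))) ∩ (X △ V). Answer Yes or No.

No

5 ∈ Y and 5 ∉ V, so 5 ∈ Y △ V
5 ∉ X and 5 ∈ Y, so 5 ∉ X ∩ Y
5 ∈ Y and 5 ∉ X, so 5 ∈ Y △ X
5 ∉ X and 5 ∈ (Y △ X), so 5 ∈ X ∪ (Y △ X)
5 ∉ (X ∩ Y) and 5 ∈ (X ∪ (Y △ X)), so 5 ∈ (X ∩ Y) ∪ (X ∪ (Y △ X))
5 ∉ Z and 5 ∈ ((X ∩ Y) ∪ (X ∪ (Y △ X))), so 5 ∈ Z ∪ ((X ∩ Y) ∪ (X ∪ (Y △ X)))
5 ∈ (Y △ V) and 5 ∈ (Z ∪ ((X ∩ Y) ∪ (X ∪ (Y △ X)))), so 5 ∈ (Y △ V) ∩ (Z ∪ ((X ∩ Y) ∪ (X ∪ (Y △ X))))
5 ∉ X and 5 ∉ V, so 5 ∉ X △ V
5 ∈ ((Y △ V) ∩ (Z ∪ ((X ∩ Y) ∪ (X ∪ (Y △ X))))) and 5 ∉ (X △ V), so 5 ∉ ((Y △ V) ∩ (Z ∪ ((X ∩ Y) ∪ (X ∪ (Y △ X))))) ∩ (X △ V)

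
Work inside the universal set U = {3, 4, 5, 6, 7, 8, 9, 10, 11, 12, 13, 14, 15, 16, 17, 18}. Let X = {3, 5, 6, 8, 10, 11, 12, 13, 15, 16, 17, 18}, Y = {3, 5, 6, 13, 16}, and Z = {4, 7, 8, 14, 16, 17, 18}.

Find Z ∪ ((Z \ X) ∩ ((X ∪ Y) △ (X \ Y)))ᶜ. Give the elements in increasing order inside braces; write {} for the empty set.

{3, 4, 5, 6, 7, 8, 9, 10, 11, 12, 13, 14, 15, 16, 17, 18}

Z \ X = {4, 7, 14}
X ∪ Y = {3, 5, 6, 8, 10, 11, 12, 13, 15, 16, 17, 18}
X \ Y = {8, 10, 11, 12, 15, 17, 18}
(X ∪ Y) △ (X \ Y) = {3, 5, 6, 13, 16}
(Z \ X) ∩ ((X ∪ Y) △ (X \ Y)) = {}
((Z \ X) ∩ ((X ∪ Y) △ (X \ Y)))ᶜ = {3, 4, 5, 6, 7, 8, 9, 10, 11, 12, 13, 14, 15, 16, 17, 18}
Z ∪ ((Z \ X) ∩ ((X ∪ Y) △ (X \ Y)))ᶜ = {3, 4, 5, 6, 7, 8, 9, 10, 11, 12, 13, 14, 15, 16, 17, 18}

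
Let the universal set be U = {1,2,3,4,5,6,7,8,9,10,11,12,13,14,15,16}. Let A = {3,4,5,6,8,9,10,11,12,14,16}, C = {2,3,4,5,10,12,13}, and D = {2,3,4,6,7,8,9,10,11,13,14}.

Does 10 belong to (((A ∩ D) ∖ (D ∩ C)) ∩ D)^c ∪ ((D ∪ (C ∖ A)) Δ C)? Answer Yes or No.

Yes

10 ∈ A and 10 ∈ D, so 10 ∈ A ∩ D
10 ∈ D and 10 ∈ C, so 10 ∈ D ∩ C
10 ∈ (A ∩ D) and 10 ∈ (D ∩ C), so 10 ∉ (A ∩ D) ∖ (D ∩ C)
10 ∉ ((A ∩ D) ∖ (D ∩ C)) and 10 ∈ D, so 10 ∉ ((A ∩ D) ∖ (D ∩ C)) ∩ D
10 ∈ (((A ∩ D) ∖ (D ∩ C)) ∩ D)^c since 10 ∉ (((A ∩ D) ∖ (D ∩ C)) ∩ D)
10 ∈ C and 10 ∈ A, so 10 ∉ C ∖ A
10 ∈ D and 10 ∉ (C ∖ A), so 10 ∈ D ∪ (C ∖ A)
10 ∈ (D ∪ (C ∖ A)) and 10 ∈ C, so 10 ∉ (D ∪ (C ∖ A)) Δ C
10 ∈ (((A ∩ D) ∖ (D ∩ C)) ∩ D)^c and 10 ∉ ((D ∪ (C ∖ A)) Δ C), so 10 ∈ (((A ∩ D) ∖ (D ∩ C)) ∩ D)^c ∪ ((D ∪ (C ∖ A)) Δ C)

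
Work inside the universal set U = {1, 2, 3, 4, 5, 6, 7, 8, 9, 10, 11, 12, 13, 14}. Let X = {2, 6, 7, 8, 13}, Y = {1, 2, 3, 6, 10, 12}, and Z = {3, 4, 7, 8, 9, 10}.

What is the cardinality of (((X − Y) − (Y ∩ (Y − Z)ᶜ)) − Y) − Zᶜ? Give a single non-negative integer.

2

X − Y = {7, 8, 13}
Y − Z = {1, 2, 6, 12}
(Y − Z)ᶜ = {3, 4, 5, 7, 8, 9, 10, 11, 13, 14}
Y ∩ (Y − Z)ᶜ = {3, 10}
(X − Y) − (Y ∩ (Y − Z)ᶜ) = {7, 8, 13}
((X − Y) − (Y ∩ (Y − Z)ᶜ)) − Y = {7, 8, 13}
Zᶜ = {1, 2, 5, 6, 11, 12, 13, 14}
(((X − Y) − (Y ∩ (Y − Z)ᶜ)) − Y) − Zᶜ = {7, 8}
|(((X − Y) − (Y ∩ (Y − Z)ᶜ)) − Y) − Zᶜ| = 2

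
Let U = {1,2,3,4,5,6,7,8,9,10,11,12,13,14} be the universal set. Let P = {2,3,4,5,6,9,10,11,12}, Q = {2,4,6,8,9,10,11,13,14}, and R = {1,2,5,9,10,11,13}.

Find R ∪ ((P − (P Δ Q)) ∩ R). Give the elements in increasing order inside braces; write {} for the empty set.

P Δ Q = {3,5,8,12,13,14}
P − (P Δ Q) = {2,4,6,9,10,11}
(P − (P Δ Q)) ∩ R = {2,9,10,11}
R ∪ ((P − (P Δ Q)) ∩ R) = {1,2,5,9,10,11,13}

{1,2,5,9,10,11,13}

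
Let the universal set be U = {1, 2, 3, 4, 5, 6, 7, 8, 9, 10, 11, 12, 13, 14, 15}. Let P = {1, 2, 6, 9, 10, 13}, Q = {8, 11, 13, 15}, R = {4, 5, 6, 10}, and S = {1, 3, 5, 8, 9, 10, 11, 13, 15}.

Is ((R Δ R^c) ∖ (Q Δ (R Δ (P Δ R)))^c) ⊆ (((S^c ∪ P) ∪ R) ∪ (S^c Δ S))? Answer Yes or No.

Yes

R^c = {1, 2, 3, 7, 8, 9, 11, 12, 13, 14, 15}
R Δ R^c = {1, 2, 3, 4, 5, 6, 7, 8, 9, 10, 11, 12, 13, 14, 15}
P Δ R = {1, 2, 4, 5, 9, 13}
R Δ (P Δ R) = {1, 2, 6, 9, 10, 13}
Q Δ (R Δ (P Δ R)) = {1, 2, 6, 8, 9, 10, 11, 15}
(Q Δ (R Δ (P Δ R)))^c = {3, 4, 5, 7, 12, 13, 14}
(R Δ R^c) ∖ (Q Δ (R Δ (P Δ R)))^c = {1, 2, 6, 8, 9, 10, 11, 15}
S^c = {2, 4, 6, 7, 12, 14}
S^c ∪ P = {1, 2, 4, 6, 7, 9, 10, 12, 13, 14}
(S^c ∪ P) ∪ R = {1, 2, 4, 5, 6, 7, 9, 10, 12, 13, 14}
S^c Δ S = {1, 2, 3, 4, 5, 6, 7, 8, 9, 10, 11, 12, 13, 14, 15}
((S^c ∪ P) ∪ R) ∪ (S^c Δ S) = {1, 2, 3, 4, 5, 6, 7, 8, 9, 10, 11, 12, 13, 14, 15}
Every element of {1, 2, 6, 8, 9, 10, 11, 15} is in {1, 2, 3, 4, 5, 6, 7, 8, 9, 10, 11, 12, 13, 14, 15}, so (R Δ R^c) ∖ (Q Δ (R Δ (P Δ R)))^c ⊆ ((S^c ∪ P) ∪ R) ∪ (S^c Δ S).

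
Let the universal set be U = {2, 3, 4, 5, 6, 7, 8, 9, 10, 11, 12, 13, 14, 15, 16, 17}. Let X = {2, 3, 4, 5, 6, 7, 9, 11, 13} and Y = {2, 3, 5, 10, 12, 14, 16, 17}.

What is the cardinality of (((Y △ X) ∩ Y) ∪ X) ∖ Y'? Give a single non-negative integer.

8

Y △ X = {4, 6, 7, 9, 10, 11, 12, 13, 14, 16, 17}
(Y △ X) ∩ Y = {10, 12, 14, 16, 17}
((Y △ X) ∩ Y) ∪ X = {2, 3, 4, 5, 6, 7, 9, 10, 11, 12, 13, 14, 16, 17}
Y' = {4, 6, 7, 8, 9, 11, 13, 15}
(((Y △ X) ∩ Y) ∪ X) ∖ Y' = {2, 3, 5, 10, 12, 14, 16, 17}
|(((Y △ X) ∩ Y) ∪ X) ∖ Y'| = 8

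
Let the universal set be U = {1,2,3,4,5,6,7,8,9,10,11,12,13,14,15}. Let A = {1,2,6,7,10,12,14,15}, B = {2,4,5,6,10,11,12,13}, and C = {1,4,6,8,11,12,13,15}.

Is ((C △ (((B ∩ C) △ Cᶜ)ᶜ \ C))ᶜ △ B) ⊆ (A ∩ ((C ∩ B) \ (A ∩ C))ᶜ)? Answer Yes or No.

B ∩ C = {4,6,11,12,13}
Cᶜ = {2,3,5,7,9,10,14}
(B ∩ C) △ Cᶜ = {2,3,4,5,6,7,9,10,11,12,13,14}
((B ∩ C) △ Cᶜ)ᶜ = {1,8,15}
((B ∩ C) △ Cᶜ)ᶜ \ C = {}
C △ (((B ∩ C) △ Cᶜ)ᶜ \ C) = {1,4,6,8,11,12,13,15}
(C △ (((B ∩ C) △ Cᶜ)ᶜ \ C))ᶜ = {2,3,5,7,9,10,14}
(C △ (((B ∩ C) △ Cᶜ)ᶜ \ C))ᶜ △ B = {3,4,6,7,9,11,12,13,14}
C ∩ B = {4,6,11,12,13}
A ∩ C = {1,6,12,15}
(C ∩ B) \ (A ∩ C) = {4,11,13}
((C ∩ B) \ (A ∩ C))ᶜ = {1,2,3,5,6,7,8,9,10,12,14,15}
A ∩ ((C ∩ B) \ (A ∩ C))ᶜ = {1,2,6,7,10,12,14,15}
3 ∈ (C △ (((B ∩ C) △ Cᶜ)ᶜ \ C))ᶜ △ B but 3 ∉ A ∩ ((C ∩ B) \ (A ∩ C))ᶜ, so the inclusion fails.

No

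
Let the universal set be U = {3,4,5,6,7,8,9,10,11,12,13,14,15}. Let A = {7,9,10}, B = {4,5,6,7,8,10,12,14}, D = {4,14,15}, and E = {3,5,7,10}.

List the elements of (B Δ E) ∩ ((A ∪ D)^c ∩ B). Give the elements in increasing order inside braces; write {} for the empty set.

B Δ E = {3,4,6,8,12,14}
A ∪ D = {4,7,9,10,14,15}
(A ∪ D)^c = {3,5,6,8,11,12,13}
(A ∪ D)^c ∩ B = {5,6,8,12}
(B Δ E) ∩ ((A ∪ D)^c ∩ B) = {6,8,12}

{6,8,12}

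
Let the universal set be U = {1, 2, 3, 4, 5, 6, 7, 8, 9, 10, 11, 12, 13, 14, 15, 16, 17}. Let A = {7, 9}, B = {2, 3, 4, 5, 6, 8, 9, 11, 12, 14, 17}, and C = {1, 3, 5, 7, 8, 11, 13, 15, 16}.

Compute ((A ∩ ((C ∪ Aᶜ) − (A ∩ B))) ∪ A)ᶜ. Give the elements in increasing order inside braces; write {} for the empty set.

{1, 2, 3, 4, 5, 6, 8, 10, 11, 12, 13, 14, 15, 16, 17}

Aᶜ = {1, 2, 3, 4, 5, 6, 8, 10, 11, 12, 13, 14, 15, 16, 17}
C ∪ Aᶜ = {1, 2, 3, 4, 5, 6, 7, 8, 10, 11, 12, 13, 14, 15, 16, 17}
A ∩ B = {9}
(C ∪ Aᶜ) − (A ∩ B) = {1, 2, 3, 4, 5, 6, 7, 8, 10, 11, 12, 13, 14, 15, 16, 17}
A ∩ ((C ∪ Aᶜ) − (A ∩ B)) = {7}
(A ∩ ((C ∪ Aᶜ) − (A ∩ B))) ∪ A = {7, 9}
((A ∩ ((C ∪ Aᶜ) − (A ∩ B))) ∪ A)ᶜ = {1, 2, 3, 4, 5, 6, 8, 10, 11, 12, 13, 14, 15, 16, 17}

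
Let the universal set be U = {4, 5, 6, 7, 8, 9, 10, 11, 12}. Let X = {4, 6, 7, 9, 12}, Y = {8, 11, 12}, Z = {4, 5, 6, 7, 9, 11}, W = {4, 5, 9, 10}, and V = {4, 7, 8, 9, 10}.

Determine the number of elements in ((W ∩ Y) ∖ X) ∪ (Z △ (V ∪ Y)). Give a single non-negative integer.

W ∩ Y = {}
(W ∩ Y) ∖ X = {}
V ∪ Y = {4, 7, 8, 9, 10, 11, 12}
Z △ (V ∪ Y) = {5, 6, 8, 10, 12}
((W ∩ Y) ∖ X) ∪ (Z △ (V ∪ Y)) = {5, 6, 8, 10, 12}
|((W ∩ Y) ∖ X) ∪ (Z △ (V ∪ Y))| = 5

5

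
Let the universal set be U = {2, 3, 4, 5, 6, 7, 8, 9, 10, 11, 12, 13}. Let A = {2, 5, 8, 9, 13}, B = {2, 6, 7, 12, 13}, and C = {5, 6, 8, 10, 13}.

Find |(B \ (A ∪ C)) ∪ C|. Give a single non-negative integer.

A ∪ C = {2, 5, 6, 8, 9, 10, 13}
B \ (A ∪ C) = {7, 12}
(B \ (A ∪ C)) ∪ C = {5, 6, 7, 8, 10, 12, 13}
|(B \ (A ∪ C)) ∪ C| = 7

7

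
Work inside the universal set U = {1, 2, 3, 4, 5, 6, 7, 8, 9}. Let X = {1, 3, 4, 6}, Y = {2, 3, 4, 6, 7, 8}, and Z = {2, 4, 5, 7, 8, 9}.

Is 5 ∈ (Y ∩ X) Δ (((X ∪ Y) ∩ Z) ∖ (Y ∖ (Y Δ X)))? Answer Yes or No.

No

5 ∉ Y and 5 ∉ X, so 5 ∉ Y ∩ X
5 ∉ X and 5 ∉ Y, so 5 ∉ X ∪ Y
5 ∉ (X ∪ Y) and 5 ∈ Z, so 5 ∉ (X ∪ Y) ∩ Z
5 ∉ Y and 5 ∉ X, so 5 ∉ Y Δ X
5 ∉ Y and 5 ∉ (Y Δ X), so 5 ∉ Y ∖ (Y Δ X)
5 ∉ ((X ∪ Y) ∩ Z) and 5 ∉ (Y ∖ (Y Δ X)), so 5 ∉ ((X ∪ Y) ∩ Z) ∖ (Y ∖ (Y Δ X))
5 ∉ (Y ∩ X) and 5 ∉ (((X ∪ Y) ∩ Z) ∖ (Y ∖ (Y Δ X))), so 5 ∉ (Y ∩ X) Δ (((X ∪ Y) ∩ Z) ∖ (Y ∖ (Y Δ X)))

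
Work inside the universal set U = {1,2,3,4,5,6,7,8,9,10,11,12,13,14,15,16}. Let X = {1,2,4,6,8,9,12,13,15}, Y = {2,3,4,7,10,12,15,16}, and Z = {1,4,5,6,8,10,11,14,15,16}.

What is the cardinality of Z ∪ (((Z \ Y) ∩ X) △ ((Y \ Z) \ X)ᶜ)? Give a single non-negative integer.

Z \ Y = {1,5,6,8,11,14}
(Z \ Y) ∩ X = {1,6,8}
Y \ Z = {2,3,7,12}
(Y \ Z) \ X = {3,7}
((Y \ Z) \ X)ᶜ = {1,2,4,5,6,8,9,10,11,12,13,14,15,16}
((Z \ Y) ∩ X) △ ((Y \ Z) \ X)ᶜ = {2,4,5,9,10,11,12,13,14,15,16}
Z ∪ (((Z \ Y) ∩ X) △ ((Y \ Z) \ X)ᶜ) = {1,2,4,5,6,8,9,10,11,12,13,14,15,16}
|Z ∪ (((Z \ Y) ∩ X) △ ((Y \ Z) \ X)ᶜ)| = 14

14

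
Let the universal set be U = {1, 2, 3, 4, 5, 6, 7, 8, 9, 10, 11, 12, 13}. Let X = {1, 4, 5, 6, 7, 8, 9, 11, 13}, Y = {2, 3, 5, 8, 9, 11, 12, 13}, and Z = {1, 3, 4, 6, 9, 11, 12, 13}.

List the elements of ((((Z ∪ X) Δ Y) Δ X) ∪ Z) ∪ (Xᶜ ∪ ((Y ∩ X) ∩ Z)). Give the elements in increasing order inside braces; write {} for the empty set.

{1, 2, 3, 4, 5, 6, 8, 9, 10, 11, 12, 13}

Z ∪ X = {1, 3, 4, 5, 6, 7, 8, 9, 11, 12, 13}
(Z ∪ X) Δ Y = {1, 2, 4, 6, 7}
((Z ∪ X) Δ Y) Δ X = {2, 5, 8, 9, 11, 13}
(((Z ∪ X) Δ Y) Δ X) ∪ Z = {1, 2, 3, 4, 5, 6, 8, 9, 11, 12, 13}
Xᶜ = {2, 3, 10, 12}
Y ∩ X = {5, 8, 9, 11, 13}
(Y ∩ X) ∩ Z = {9, 11, 13}
Xᶜ ∪ ((Y ∩ X) ∩ Z) = {2, 3, 9, 10, 11, 12, 13}
((((Z ∪ X) Δ Y) Δ X) ∪ Z) ∪ (Xᶜ ∪ ((Y ∩ X) ∩ Z)) = {1, 2, 3, 4, 5, 6, 8, 9, 10, 11, 12, 13}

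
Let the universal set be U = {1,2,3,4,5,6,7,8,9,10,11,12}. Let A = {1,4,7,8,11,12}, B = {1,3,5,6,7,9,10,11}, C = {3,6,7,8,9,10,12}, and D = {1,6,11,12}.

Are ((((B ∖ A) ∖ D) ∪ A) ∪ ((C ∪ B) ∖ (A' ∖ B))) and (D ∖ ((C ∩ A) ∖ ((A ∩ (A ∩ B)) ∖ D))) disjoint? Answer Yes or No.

B ∖ A = {3,5,6,9,10}
(B ∖ A) ∖ D = {3,5,9,10}
((B ∖ A) ∖ D) ∪ A = {1,3,4,5,7,8,9,10,11,12}
C ∪ B = {1,3,5,6,7,8,9,10,11,12}
A' = {2,3,5,6,9,10}
A' ∖ B = {2}
(C ∪ B) ∖ (A' ∖ B) = {1,3,5,6,7,8,9,10,11,12}
(((B ∖ A) ∖ D) ∪ A) ∪ ((C ∪ B) ∖ (A' ∖ B)) = {1,3,4,5,6,7,8,9,10,11,12}
C ∩ A = {7,8,12}
A ∩ B = {1,7,11}
A ∩ (A ∩ B) = {1,7,11}
(A ∩ (A ∩ B)) ∖ D = {7}
(C ∩ A) ∖ ((A ∩ (A ∩ B)) ∖ D) = {8,12}
D ∖ ((C ∩ A) ∖ ((A ∩ (A ∩ B)) ∖ D)) = {1,6,11}
1 lies in both, so they are not disjoint.

No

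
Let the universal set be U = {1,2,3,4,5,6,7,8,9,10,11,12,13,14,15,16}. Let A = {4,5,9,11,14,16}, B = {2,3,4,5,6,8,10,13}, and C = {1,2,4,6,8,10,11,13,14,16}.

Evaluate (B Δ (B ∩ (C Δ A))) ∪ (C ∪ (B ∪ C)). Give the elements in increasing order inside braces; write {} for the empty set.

{1,2,3,4,5,6,8,10,11,13,14,16}

C Δ A = {1,2,5,6,8,9,10,13}
B ∩ (C Δ A) = {2,5,6,8,10,13}
B Δ (B ∩ (C Δ A)) = {3,4}
B ∪ C = {1,2,3,4,5,6,8,10,11,13,14,16}
C ∪ (B ∪ C) = {1,2,3,4,5,6,8,10,11,13,14,16}
(B Δ (B ∩ (C Δ A))) ∪ (C ∪ (B ∪ C)) = {1,2,3,4,5,6,8,10,11,13,14,16}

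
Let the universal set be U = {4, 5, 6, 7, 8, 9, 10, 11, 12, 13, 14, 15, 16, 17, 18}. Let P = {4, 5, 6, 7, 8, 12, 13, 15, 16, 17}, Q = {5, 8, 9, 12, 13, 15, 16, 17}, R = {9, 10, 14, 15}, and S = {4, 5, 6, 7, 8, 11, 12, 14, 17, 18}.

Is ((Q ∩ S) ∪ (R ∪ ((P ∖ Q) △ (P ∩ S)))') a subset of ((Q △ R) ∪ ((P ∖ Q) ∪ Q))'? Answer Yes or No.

No

Q ∩ S = {5, 8, 12, 17}
P ∖ Q = {4, 6, 7}
P ∩ S = {4, 5, 6, 7, 8, 12, 17}
(P ∖ Q) △ (P ∩ S) = {5, 8, 12, 17}
R ∪ ((P ∖ Q) △ (P ∩ S)) = {5, 8, 9, 10, 12, 14, 15, 17}
(R ∪ ((P ∖ Q) △ (P ∩ S)))' = {4, 6, 7, 11, 13, 16, 18}
(Q ∩ S) ∪ (R ∪ ((P ∖ Q) △ (P ∩ S)))' = {4, 5, 6, 7, 8, 11, 12, 13, 16, 17, 18}
Q △ R = {5, 8, 10, 12, 13, 14, 16, 17}
(P ∖ Q) ∪ Q = {4, 5, 6, 7, 8, 9, 12, 13, 15, 16, 17}
(Q △ R) ∪ ((P ∖ Q) ∪ Q) = {4, 5, 6, 7, 8, 9, 10, 12, 13, 14, 15, 16, 17}
((Q △ R) ∪ ((P ∖ Q) ∪ Q))' = {11, 18}
4 ∈ (Q ∩ S) ∪ (R ∪ ((P ∖ Q) △ (P ∩ S)))' but 4 ∉ ((Q △ R) ∪ ((P ∖ Q) ∪ Q))', so the inclusion fails.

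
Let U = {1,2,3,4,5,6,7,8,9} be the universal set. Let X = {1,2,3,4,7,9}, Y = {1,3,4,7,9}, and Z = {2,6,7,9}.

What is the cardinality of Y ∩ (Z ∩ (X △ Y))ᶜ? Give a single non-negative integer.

X △ Y = {2}
Z ∩ (X △ Y) = {2}
(Z ∩ (X △ Y))ᶜ = {1,3,4,5,6,7,8,9}
Y ∩ (Z ∩ (X △ Y))ᶜ = {1,3,4,7,9}
|Y ∩ (Z ∩ (X △ Y))ᶜ| = 5

5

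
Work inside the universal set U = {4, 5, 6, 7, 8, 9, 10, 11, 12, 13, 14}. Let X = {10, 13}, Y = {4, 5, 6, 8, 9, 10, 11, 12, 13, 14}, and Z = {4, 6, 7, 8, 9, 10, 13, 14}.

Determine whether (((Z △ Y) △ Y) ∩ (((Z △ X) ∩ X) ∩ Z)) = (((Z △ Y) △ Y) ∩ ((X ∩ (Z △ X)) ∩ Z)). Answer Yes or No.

Z △ Y = {5, 7, 11, 12}
(Z △ Y) △ Y = {4, 6, 7, 8, 9, 10, 13, 14}
Z △ X = {4, 6, 7, 8, 9, 14}
(Z △ X) ∩ X = {}
((Z △ X) ∩ X) ∩ Z = {}
((Z △ Y) △ Y) ∩ (((Z △ X) ∩ X) ∩ Z) = {}
X ∩ (Z △ X) = {}
(X ∩ (Z △ X)) ∩ Z = {}
((Z △ Y) △ Y) ∩ ((X ∩ (Z △ X)) ∩ Z) = {}
Both equal {}, so ((Z △ Y) △ Y) ∩ (((Z △ X) ∩ X) ∩ Z) = ((Z △ Y) △ Y) ∩ ((X ∩ (Z △ X)) ∩ Z).

Yes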